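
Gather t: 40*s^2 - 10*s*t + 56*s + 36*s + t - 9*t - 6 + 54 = 40*s^2 + 92*s + t*(-10*s - 8) + 48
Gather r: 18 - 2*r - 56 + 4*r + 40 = 2*r + 2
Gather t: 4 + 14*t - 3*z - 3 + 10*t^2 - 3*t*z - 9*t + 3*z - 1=10*t^2 + t*(5 - 3*z)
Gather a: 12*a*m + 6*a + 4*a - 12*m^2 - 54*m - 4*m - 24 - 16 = a*(12*m + 10) - 12*m^2 - 58*m - 40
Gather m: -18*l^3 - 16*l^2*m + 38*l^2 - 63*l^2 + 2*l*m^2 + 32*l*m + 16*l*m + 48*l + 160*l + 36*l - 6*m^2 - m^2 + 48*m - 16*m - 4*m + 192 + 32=-18*l^3 - 25*l^2 + 244*l + m^2*(2*l - 7) + m*(-16*l^2 + 48*l + 28) + 224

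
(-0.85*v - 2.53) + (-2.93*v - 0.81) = -3.78*v - 3.34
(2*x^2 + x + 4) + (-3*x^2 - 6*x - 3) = -x^2 - 5*x + 1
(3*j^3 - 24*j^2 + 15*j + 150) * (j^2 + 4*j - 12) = 3*j^5 - 12*j^4 - 117*j^3 + 498*j^2 + 420*j - 1800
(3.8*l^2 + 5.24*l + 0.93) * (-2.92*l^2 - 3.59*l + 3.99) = -11.096*l^4 - 28.9428*l^3 - 6.3652*l^2 + 17.5689*l + 3.7107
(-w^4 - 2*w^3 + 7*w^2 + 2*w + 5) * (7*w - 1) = -7*w^5 - 13*w^4 + 51*w^3 + 7*w^2 + 33*w - 5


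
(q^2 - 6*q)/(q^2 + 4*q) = (q - 6)/(q + 4)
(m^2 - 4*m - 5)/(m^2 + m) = (m - 5)/m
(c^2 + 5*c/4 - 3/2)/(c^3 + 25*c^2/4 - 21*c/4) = (c + 2)/(c*(c + 7))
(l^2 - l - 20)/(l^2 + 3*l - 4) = (l - 5)/(l - 1)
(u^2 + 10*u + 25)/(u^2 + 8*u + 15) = (u + 5)/(u + 3)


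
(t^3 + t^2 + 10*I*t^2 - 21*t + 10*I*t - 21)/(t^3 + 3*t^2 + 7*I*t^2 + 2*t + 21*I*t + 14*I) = (t + 3*I)/(t + 2)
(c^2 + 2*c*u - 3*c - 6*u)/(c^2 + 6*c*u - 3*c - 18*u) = (c + 2*u)/(c + 6*u)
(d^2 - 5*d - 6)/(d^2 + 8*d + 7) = (d - 6)/(d + 7)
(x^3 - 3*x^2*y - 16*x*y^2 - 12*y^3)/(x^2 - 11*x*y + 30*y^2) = (x^2 + 3*x*y + 2*y^2)/(x - 5*y)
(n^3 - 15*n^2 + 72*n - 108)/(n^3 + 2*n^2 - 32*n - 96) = (n^2 - 9*n + 18)/(n^2 + 8*n + 16)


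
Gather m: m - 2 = m - 2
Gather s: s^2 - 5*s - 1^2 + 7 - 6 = s^2 - 5*s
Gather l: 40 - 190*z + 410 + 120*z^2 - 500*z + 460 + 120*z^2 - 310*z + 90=240*z^2 - 1000*z + 1000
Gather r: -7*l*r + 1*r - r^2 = -r^2 + r*(1 - 7*l)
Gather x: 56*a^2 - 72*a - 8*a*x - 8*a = 56*a^2 - 8*a*x - 80*a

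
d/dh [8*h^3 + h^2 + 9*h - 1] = 24*h^2 + 2*h + 9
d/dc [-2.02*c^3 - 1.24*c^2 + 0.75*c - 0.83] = -6.06*c^2 - 2.48*c + 0.75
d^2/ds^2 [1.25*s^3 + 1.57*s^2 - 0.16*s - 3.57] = 7.5*s + 3.14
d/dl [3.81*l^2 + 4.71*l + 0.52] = 7.62*l + 4.71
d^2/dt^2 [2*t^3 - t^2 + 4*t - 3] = 12*t - 2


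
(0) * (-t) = 0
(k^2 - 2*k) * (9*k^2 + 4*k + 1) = 9*k^4 - 14*k^3 - 7*k^2 - 2*k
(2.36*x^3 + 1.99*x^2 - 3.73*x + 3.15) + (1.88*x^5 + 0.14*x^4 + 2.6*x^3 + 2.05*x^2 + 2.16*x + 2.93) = 1.88*x^5 + 0.14*x^4 + 4.96*x^3 + 4.04*x^2 - 1.57*x + 6.08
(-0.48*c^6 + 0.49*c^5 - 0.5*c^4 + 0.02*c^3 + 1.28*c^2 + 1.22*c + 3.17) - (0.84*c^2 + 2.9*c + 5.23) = -0.48*c^6 + 0.49*c^5 - 0.5*c^4 + 0.02*c^3 + 0.44*c^2 - 1.68*c - 2.06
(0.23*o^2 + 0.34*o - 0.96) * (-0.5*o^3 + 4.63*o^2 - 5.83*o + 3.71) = -0.115*o^5 + 0.8949*o^4 + 0.7133*o^3 - 5.5737*o^2 + 6.8582*o - 3.5616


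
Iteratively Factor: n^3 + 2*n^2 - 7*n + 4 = (n - 1)*(n^2 + 3*n - 4) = (n - 1)^2*(n + 4)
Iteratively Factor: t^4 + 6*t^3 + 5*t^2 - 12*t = (t - 1)*(t^3 + 7*t^2 + 12*t) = t*(t - 1)*(t^2 + 7*t + 12) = t*(t - 1)*(t + 3)*(t + 4)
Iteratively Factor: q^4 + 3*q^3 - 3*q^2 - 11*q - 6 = (q + 3)*(q^3 - 3*q - 2) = (q + 1)*(q + 3)*(q^2 - q - 2) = (q + 1)^2*(q + 3)*(q - 2)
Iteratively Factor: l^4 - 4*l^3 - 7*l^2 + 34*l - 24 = (l + 3)*(l^3 - 7*l^2 + 14*l - 8) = (l - 2)*(l + 3)*(l^2 - 5*l + 4) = (l - 4)*(l - 2)*(l + 3)*(l - 1)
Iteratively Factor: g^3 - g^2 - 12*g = (g)*(g^2 - g - 12) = g*(g - 4)*(g + 3)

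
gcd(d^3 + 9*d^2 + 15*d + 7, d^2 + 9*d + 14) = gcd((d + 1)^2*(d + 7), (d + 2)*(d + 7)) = d + 7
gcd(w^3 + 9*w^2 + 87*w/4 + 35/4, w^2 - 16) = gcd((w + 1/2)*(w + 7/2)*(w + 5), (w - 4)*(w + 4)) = 1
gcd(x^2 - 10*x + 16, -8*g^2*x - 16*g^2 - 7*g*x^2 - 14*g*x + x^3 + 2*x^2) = 1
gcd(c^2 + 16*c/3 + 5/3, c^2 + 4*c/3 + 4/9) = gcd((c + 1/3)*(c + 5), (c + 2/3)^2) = 1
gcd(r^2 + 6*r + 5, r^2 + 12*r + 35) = r + 5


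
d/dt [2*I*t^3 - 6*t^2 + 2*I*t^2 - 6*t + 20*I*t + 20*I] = 6*I*t^2 + 4*t*(-3 + I) - 6 + 20*I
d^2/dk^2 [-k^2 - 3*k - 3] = -2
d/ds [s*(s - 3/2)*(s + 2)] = 3*s^2 + s - 3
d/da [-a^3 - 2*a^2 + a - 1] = -3*a^2 - 4*a + 1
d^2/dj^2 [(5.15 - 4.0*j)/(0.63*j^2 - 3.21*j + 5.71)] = (-(1.26*j - 3.21)*(2.52*j - 6.42)*(4.0*j - 5.15) + (15.12*j - 32.169)*(0.63*j^2 - 3.21*j + 5.71))/(0.63*j^2 - 3.21*j + 5.71)^3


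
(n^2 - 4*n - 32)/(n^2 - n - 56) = (n + 4)/(n + 7)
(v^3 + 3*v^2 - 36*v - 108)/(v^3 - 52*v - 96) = (v^2 - 3*v - 18)/(v^2 - 6*v - 16)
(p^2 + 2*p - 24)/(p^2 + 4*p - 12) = (p - 4)/(p - 2)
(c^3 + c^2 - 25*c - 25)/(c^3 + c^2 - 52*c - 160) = (c^2 - 4*c - 5)/(c^2 - 4*c - 32)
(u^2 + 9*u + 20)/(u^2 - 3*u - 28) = (u + 5)/(u - 7)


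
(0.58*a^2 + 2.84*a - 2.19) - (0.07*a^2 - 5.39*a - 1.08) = 0.51*a^2 + 8.23*a - 1.11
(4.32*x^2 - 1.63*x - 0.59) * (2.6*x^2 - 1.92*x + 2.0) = 11.232*x^4 - 12.5324*x^3 + 10.2356*x^2 - 2.1272*x - 1.18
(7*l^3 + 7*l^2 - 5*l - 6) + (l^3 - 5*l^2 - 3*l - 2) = 8*l^3 + 2*l^2 - 8*l - 8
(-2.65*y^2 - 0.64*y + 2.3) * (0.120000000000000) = -0.318*y^2 - 0.0768*y + 0.276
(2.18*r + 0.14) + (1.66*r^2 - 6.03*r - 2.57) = 1.66*r^2 - 3.85*r - 2.43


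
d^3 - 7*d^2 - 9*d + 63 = (d - 7)*(d - 3)*(d + 3)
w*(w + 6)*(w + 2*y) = w^3 + 2*w^2*y + 6*w^2 + 12*w*y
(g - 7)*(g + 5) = g^2 - 2*g - 35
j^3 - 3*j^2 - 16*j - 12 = (j - 6)*(j + 1)*(j + 2)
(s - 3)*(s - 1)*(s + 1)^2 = s^4 - 2*s^3 - 4*s^2 + 2*s + 3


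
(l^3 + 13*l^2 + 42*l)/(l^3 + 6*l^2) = (l + 7)/l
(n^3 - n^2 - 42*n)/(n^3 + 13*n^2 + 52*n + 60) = n*(n - 7)/(n^2 + 7*n + 10)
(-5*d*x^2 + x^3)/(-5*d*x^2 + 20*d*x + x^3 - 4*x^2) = x/(x - 4)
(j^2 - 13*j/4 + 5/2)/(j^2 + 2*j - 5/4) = (4*j^2 - 13*j + 10)/(4*j^2 + 8*j - 5)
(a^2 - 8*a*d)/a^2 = (a - 8*d)/a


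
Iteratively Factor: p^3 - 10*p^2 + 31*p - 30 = (p - 5)*(p^2 - 5*p + 6) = (p - 5)*(p - 3)*(p - 2)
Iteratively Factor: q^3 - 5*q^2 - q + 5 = (q + 1)*(q^2 - 6*q + 5) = (q - 5)*(q + 1)*(q - 1)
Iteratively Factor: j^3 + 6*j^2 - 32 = (j + 4)*(j^2 + 2*j - 8) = (j + 4)^2*(j - 2)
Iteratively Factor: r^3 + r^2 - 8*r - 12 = (r + 2)*(r^2 - r - 6) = (r + 2)^2*(r - 3)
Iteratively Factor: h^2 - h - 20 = (h + 4)*(h - 5)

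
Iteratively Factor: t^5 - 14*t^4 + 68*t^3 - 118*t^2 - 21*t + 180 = (t - 3)*(t^4 - 11*t^3 + 35*t^2 - 13*t - 60) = (t - 3)^2*(t^3 - 8*t^2 + 11*t + 20) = (t - 4)*(t - 3)^2*(t^2 - 4*t - 5) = (t - 5)*(t - 4)*(t - 3)^2*(t + 1)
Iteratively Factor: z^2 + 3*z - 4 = (z + 4)*(z - 1)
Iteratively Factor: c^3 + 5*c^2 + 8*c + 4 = (c + 2)*(c^2 + 3*c + 2) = (c + 2)^2*(c + 1)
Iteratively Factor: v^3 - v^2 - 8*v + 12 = (v + 3)*(v^2 - 4*v + 4) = (v - 2)*(v + 3)*(v - 2)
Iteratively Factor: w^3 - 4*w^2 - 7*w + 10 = (w + 2)*(w^2 - 6*w + 5) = (w - 1)*(w + 2)*(w - 5)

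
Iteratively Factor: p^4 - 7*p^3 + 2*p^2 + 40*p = (p - 5)*(p^3 - 2*p^2 - 8*p) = (p - 5)*(p + 2)*(p^2 - 4*p) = (p - 5)*(p - 4)*(p + 2)*(p)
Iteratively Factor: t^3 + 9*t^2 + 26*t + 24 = (t + 2)*(t^2 + 7*t + 12) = (t + 2)*(t + 3)*(t + 4)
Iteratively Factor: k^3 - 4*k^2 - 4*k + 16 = (k - 2)*(k^2 - 2*k - 8) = (k - 2)*(k + 2)*(k - 4)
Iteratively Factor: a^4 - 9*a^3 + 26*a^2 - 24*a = (a - 2)*(a^3 - 7*a^2 + 12*a) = a*(a - 2)*(a^2 - 7*a + 12) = a*(a - 4)*(a - 2)*(a - 3)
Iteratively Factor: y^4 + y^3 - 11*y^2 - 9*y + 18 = (y + 2)*(y^3 - y^2 - 9*y + 9) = (y - 1)*(y + 2)*(y^2 - 9) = (y - 1)*(y + 2)*(y + 3)*(y - 3)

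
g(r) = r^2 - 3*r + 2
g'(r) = 2*r - 3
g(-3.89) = 28.80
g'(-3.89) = -10.78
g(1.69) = -0.21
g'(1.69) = 0.38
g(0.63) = 0.51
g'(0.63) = -1.74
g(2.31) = 0.41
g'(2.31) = 1.62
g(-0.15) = 2.47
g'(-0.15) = -3.30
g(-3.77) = 27.52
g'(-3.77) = -10.54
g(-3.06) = 20.54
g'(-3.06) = -9.12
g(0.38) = 1.00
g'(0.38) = -2.24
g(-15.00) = 272.00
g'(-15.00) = -33.00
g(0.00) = 2.00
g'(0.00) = -3.00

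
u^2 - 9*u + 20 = (u - 5)*(u - 4)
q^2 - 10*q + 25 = (q - 5)^2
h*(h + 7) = h^2 + 7*h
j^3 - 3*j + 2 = (j - 1)^2*(j + 2)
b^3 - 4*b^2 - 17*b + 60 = (b - 5)*(b - 3)*(b + 4)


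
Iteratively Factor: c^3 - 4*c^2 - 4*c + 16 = (c + 2)*(c^2 - 6*c + 8) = (c - 4)*(c + 2)*(c - 2)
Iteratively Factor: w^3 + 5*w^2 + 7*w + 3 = (w + 3)*(w^2 + 2*w + 1) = (w + 1)*(w + 3)*(w + 1)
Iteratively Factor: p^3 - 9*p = (p - 3)*(p^2 + 3*p) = (p - 3)*(p + 3)*(p)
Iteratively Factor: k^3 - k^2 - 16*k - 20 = (k + 2)*(k^2 - 3*k - 10) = (k - 5)*(k + 2)*(k + 2)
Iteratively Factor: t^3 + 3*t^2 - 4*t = (t)*(t^2 + 3*t - 4) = t*(t - 1)*(t + 4)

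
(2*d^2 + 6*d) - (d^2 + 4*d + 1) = d^2 + 2*d - 1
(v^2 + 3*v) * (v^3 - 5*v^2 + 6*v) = v^5 - 2*v^4 - 9*v^3 + 18*v^2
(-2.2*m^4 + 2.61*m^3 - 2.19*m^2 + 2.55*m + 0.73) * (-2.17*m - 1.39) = 4.774*m^5 - 2.6057*m^4 + 1.1244*m^3 - 2.4894*m^2 - 5.1286*m - 1.0147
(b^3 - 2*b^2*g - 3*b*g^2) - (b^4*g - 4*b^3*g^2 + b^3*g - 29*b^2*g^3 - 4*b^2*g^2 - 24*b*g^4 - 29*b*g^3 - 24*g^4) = -b^4*g + 4*b^3*g^2 - b^3*g + b^3 + 29*b^2*g^3 + 4*b^2*g^2 - 2*b^2*g + 24*b*g^4 + 29*b*g^3 - 3*b*g^2 + 24*g^4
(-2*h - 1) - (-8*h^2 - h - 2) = 8*h^2 - h + 1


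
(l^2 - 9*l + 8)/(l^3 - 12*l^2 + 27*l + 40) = (l - 1)/(l^2 - 4*l - 5)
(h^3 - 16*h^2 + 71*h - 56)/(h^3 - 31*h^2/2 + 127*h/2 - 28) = 2*(h - 1)/(2*h - 1)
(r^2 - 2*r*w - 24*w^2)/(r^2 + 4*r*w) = (r - 6*w)/r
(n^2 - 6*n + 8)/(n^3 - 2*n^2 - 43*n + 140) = (n - 2)/(n^2 + 2*n - 35)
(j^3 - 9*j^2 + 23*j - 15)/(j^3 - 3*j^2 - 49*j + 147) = (j^2 - 6*j + 5)/(j^2 - 49)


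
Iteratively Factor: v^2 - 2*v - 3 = (v + 1)*(v - 3)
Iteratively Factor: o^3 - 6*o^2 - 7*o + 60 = (o - 4)*(o^2 - 2*o - 15) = (o - 5)*(o - 4)*(o + 3)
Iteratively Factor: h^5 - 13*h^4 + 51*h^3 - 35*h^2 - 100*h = (h - 4)*(h^4 - 9*h^3 + 15*h^2 + 25*h) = h*(h - 4)*(h^3 - 9*h^2 + 15*h + 25) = h*(h - 5)*(h - 4)*(h^2 - 4*h - 5) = h*(h - 5)*(h - 4)*(h + 1)*(h - 5)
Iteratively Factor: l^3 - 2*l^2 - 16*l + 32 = (l - 4)*(l^2 + 2*l - 8) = (l - 4)*(l + 4)*(l - 2)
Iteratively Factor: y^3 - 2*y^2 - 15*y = (y + 3)*(y^2 - 5*y) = y*(y + 3)*(y - 5)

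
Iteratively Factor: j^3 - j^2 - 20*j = (j - 5)*(j^2 + 4*j) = (j - 5)*(j + 4)*(j)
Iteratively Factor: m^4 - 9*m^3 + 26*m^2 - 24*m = (m - 2)*(m^3 - 7*m^2 + 12*m) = m*(m - 2)*(m^2 - 7*m + 12) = m*(m - 4)*(m - 2)*(m - 3)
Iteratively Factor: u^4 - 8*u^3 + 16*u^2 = (u - 4)*(u^3 - 4*u^2) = u*(u - 4)*(u^2 - 4*u) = u*(u - 4)^2*(u)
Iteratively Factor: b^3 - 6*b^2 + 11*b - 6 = (b - 1)*(b^2 - 5*b + 6) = (b - 3)*(b - 1)*(b - 2)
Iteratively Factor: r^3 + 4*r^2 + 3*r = (r + 1)*(r^2 + 3*r) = r*(r + 1)*(r + 3)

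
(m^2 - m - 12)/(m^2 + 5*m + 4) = (m^2 - m - 12)/(m^2 + 5*m + 4)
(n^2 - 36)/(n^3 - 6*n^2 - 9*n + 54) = (n + 6)/(n^2 - 9)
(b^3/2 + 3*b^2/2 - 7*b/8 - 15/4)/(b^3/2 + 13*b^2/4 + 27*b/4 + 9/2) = (4*b^2 + 4*b - 15)/(2*(2*b^2 + 9*b + 9))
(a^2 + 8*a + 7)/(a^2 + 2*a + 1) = (a + 7)/(a + 1)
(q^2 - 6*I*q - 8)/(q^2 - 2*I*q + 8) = (q - 2*I)/(q + 2*I)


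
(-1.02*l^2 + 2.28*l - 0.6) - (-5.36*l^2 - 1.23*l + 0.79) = 4.34*l^2 + 3.51*l - 1.39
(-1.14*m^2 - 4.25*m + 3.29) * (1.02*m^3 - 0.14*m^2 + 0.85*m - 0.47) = -1.1628*m^5 - 4.1754*m^4 + 2.9818*m^3 - 3.5373*m^2 + 4.794*m - 1.5463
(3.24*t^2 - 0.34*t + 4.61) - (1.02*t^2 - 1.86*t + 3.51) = 2.22*t^2 + 1.52*t + 1.1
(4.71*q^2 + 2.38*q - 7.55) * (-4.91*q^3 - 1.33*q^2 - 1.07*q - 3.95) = -23.1261*q^5 - 17.9501*q^4 + 28.8654*q^3 - 11.1096*q^2 - 1.3225*q + 29.8225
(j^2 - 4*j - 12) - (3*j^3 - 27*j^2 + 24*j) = -3*j^3 + 28*j^2 - 28*j - 12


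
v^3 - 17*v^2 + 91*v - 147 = (v - 7)^2*(v - 3)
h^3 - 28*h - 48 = (h - 6)*(h + 2)*(h + 4)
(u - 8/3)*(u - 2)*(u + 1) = u^3 - 11*u^2/3 + 2*u/3 + 16/3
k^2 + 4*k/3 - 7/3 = (k - 1)*(k + 7/3)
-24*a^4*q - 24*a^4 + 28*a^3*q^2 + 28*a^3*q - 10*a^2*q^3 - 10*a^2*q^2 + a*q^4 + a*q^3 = (-6*a + q)*(-2*a + q)^2*(a*q + a)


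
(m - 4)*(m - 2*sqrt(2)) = m^2 - 4*m - 2*sqrt(2)*m + 8*sqrt(2)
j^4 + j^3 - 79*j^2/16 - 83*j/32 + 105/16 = (j - 3/2)*(j - 5/4)*(j + 7/4)*(j + 2)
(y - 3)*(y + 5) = y^2 + 2*y - 15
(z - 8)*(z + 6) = z^2 - 2*z - 48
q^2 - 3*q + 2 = (q - 2)*(q - 1)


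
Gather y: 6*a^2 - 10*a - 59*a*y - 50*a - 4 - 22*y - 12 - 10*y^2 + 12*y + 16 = 6*a^2 - 60*a - 10*y^2 + y*(-59*a - 10)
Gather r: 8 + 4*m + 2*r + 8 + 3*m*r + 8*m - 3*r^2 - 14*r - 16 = 12*m - 3*r^2 + r*(3*m - 12)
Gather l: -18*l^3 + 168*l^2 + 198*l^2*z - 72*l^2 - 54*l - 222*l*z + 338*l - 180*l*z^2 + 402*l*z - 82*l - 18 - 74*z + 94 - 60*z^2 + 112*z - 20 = -18*l^3 + l^2*(198*z + 96) + l*(-180*z^2 + 180*z + 202) - 60*z^2 + 38*z + 56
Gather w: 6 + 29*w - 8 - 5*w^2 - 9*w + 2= -5*w^2 + 20*w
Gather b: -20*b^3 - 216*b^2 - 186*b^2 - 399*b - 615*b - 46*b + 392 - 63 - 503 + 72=-20*b^3 - 402*b^2 - 1060*b - 102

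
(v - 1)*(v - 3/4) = v^2 - 7*v/4 + 3/4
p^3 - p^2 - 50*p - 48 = (p - 8)*(p + 1)*(p + 6)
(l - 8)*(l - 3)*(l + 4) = l^3 - 7*l^2 - 20*l + 96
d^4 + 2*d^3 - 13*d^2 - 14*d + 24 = (d - 3)*(d - 1)*(d + 2)*(d + 4)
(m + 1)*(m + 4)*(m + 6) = m^3 + 11*m^2 + 34*m + 24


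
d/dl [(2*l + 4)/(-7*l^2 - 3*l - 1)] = 2*(7*l^2 + 28*l + 5)/(49*l^4 + 42*l^3 + 23*l^2 + 6*l + 1)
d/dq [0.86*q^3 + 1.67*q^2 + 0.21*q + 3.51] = 2.58*q^2 + 3.34*q + 0.21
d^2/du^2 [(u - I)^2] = 2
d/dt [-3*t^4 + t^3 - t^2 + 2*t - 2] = -12*t^3 + 3*t^2 - 2*t + 2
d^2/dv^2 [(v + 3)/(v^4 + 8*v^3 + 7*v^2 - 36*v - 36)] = 2*(6*v^4 + 40*v^3 + 51*v^2 - 84*v + 124)/(v^9 + 15*v^8 + 51*v^7 - 151*v^6 - 768*v^5 + 636*v^4 + 2800*v^3 - 144*v^2 - 3456*v - 1728)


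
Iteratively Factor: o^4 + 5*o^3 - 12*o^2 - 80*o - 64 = (o + 1)*(o^3 + 4*o^2 - 16*o - 64) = (o + 1)*(o + 4)*(o^2 - 16) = (o - 4)*(o + 1)*(o + 4)*(o + 4)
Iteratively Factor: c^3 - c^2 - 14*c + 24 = (c + 4)*(c^2 - 5*c + 6) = (c - 3)*(c + 4)*(c - 2)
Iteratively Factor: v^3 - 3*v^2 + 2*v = (v)*(v^2 - 3*v + 2) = v*(v - 1)*(v - 2)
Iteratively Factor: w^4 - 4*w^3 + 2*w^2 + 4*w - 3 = (w + 1)*(w^3 - 5*w^2 + 7*w - 3) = (w - 1)*(w + 1)*(w^2 - 4*w + 3) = (w - 1)^2*(w + 1)*(w - 3)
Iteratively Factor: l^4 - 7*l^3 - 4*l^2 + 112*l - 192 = (l + 4)*(l^3 - 11*l^2 + 40*l - 48) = (l - 4)*(l + 4)*(l^2 - 7*l + 12) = (l - 4)^2*(l + 4)*(l - 3)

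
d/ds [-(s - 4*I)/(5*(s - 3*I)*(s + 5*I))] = (s^2 - 8*I*s - 7)/(5*(s^4 + 4*I*s^3 + 26*s^2 + 60*I*s + 225))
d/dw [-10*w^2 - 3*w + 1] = -20*w - 3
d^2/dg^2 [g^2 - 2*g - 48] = 2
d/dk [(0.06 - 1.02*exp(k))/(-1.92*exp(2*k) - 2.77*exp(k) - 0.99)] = (-1.9584*exp(2*k) + 0.2304*exp(k) + 1.176)*exp(k)/(3.6864*exp(4*k) + 10.6368*exp(3*k) + 11.4745*exp(2*k) + 5.4846*exp(k) + 0.9801)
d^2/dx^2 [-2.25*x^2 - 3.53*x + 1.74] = -4.50000000000000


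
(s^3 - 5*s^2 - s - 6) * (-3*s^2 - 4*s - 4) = -3*s^5 + 11*s^4 + 19*s^3 + 42*s^2 + 28*s + 24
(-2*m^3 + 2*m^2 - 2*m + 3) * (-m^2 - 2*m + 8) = 2*m^5 + 2*m^4 - 18*m^3 + 17*m^2 - 22*m + 24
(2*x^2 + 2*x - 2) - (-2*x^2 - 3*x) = 4*x^2 + 5*x - 2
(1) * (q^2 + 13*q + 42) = q^2 + 13*q + 42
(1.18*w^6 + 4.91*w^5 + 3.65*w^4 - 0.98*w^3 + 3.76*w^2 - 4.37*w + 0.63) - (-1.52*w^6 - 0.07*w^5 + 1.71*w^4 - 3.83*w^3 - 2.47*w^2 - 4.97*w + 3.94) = 2.7*w^6 + 4.98*w^5 + 1.94*w^4 + 2.85*w^3 + 6.23*w^2 + 0.6*w - 3.31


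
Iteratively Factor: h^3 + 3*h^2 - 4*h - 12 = (h + 3)*(h^2 - 4) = (h - 2)*(h + 3)*(h + 2)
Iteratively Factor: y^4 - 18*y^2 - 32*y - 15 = (y + 3)*(y^3 - 3*y^2 - 9*y - 5) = (y + 1)*(y + 3)*(y^2 - 4*y - 5) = (y + 1)^2*(y + 3)*(y - 5)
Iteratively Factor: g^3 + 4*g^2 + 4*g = (g + 2)*(g^2 + 2*g) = (g + 2)^2*(g)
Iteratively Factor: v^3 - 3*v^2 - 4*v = (v - 4)*(v^2 + v) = v*(v - 4)*(v + 1)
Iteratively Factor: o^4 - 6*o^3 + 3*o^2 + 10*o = (o - 5)*(o^3 - o^2 - 2*o) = o*(o - 5)*(o^2 - o - 2) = o*(o - 5)*(o - 2)*(o + 1)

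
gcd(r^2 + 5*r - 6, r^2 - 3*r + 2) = r - 1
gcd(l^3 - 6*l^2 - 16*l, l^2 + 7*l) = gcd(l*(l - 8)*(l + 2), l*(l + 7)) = l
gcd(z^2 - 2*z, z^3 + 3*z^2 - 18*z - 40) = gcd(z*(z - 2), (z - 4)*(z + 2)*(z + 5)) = 1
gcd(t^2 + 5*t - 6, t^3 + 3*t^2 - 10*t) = 1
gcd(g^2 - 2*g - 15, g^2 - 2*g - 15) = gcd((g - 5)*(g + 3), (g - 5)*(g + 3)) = g^2 - 2*g - 15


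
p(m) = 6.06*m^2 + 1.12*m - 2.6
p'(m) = 12.12*m + 1.12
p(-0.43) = -1.96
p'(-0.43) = -4.09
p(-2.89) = 44.78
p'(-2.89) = -33.91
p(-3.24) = 57.39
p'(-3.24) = -38.15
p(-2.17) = 23.51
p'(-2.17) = -25.18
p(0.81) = 2.28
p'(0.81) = 10.94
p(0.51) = -0.45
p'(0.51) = 7.30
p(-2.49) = 32.18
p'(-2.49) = -29.06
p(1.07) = 5.54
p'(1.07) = 14.09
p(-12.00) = 856.60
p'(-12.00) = -144.32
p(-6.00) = 208.84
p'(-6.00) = -71.60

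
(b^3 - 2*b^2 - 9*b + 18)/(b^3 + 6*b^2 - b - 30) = (b - 3)/(b + 5)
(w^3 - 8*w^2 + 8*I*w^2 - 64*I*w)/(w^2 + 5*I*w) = (w^2 + 8*w*(-1 + I) - 64*I)/(w + 5*I)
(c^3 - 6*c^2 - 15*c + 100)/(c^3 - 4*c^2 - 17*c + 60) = (c - 5)/(c - 3)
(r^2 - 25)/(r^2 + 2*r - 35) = (r + 5)/(r + 7)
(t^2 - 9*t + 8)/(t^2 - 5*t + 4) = (t - 8)/(t - 4)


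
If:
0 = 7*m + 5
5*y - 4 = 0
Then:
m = -5/7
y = 4/5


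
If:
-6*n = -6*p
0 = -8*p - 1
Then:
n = -1/8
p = -1/8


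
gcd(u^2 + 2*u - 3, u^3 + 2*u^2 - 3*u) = u^2 + 2*u - 3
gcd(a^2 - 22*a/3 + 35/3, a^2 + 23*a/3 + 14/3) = 1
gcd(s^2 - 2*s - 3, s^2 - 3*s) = s - 3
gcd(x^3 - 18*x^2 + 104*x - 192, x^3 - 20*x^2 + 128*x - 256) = x^2 - 12*x + 32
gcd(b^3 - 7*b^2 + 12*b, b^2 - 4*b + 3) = b - 3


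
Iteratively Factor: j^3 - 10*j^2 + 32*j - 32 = (j - 4)*(j^2 - 6*j + 8) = (j - 4)^2*(j - 2)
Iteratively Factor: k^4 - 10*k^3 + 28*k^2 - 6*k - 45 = (k + 1)*(k^3 - 11*k^2 + 39*k - 45) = (k - 3)*(k + 1)*(k^2 - 8*k + 15) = (k - 5)*(k - 3)*(k + 1)*(k - 3)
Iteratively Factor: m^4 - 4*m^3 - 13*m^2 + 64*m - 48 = (m + 4)*(m^3 - 8*m^2 + 19*m - 12) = (m - 4)*(m + 4)*(m^2 - 4*m + 3) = (m - 4)*(m - 3)*(m + 4)*(m - 1)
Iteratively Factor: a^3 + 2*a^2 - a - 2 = (a + 1)*(a^2 + a - 2) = (a + 1)*(a + 2)*(a - 1)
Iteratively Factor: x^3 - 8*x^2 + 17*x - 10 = (x - 5)*(x^2 - 3*x + 2) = (x - 5)*(x - 2)*(x - 1)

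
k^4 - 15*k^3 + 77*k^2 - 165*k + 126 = (k - 7)*(k - 3)^2*(k - 2)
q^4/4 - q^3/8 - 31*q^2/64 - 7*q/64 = q*(q/4 + 1/4)*(q - 7/4)*(q + 1/4)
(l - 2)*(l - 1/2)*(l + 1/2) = l^3 - 2*l^2 - l/4 + 1/2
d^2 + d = d*(d + 1)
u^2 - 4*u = u*(u - 4)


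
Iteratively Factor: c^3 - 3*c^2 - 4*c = (c - 4)*(c^2 + c) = c*(c - 4)*(c + 1)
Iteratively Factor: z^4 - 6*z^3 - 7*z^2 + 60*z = (z + 3)*(z^3 - 9*z^2 + 20*z) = z*(z + 3)*(z^2 - 9*z + 20) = z*(z - 5)*(z + 3)*(z - 4)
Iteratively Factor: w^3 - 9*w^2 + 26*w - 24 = (w - 2)*(w^2 - 7*w + 12) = (w - 3)*(w - 2)*(w - 4)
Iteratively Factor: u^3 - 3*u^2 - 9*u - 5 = (u + 1)*(u^2 - 4*u - 5) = (u + 1)^2*(u - 5)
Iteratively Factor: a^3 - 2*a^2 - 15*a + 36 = (a - 3)*(a^2 + a - 12) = (a - 3)^2*(a + 4)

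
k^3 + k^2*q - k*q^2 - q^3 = (k - q)*(k + q)^2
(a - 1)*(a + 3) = a^2 + 2*a - 3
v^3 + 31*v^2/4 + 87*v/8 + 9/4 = (v + 1/4)*(v + 3/2)*(v + 6)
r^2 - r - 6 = (r - 3)*(r + 2)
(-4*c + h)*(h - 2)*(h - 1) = -4*c*h^2 + 12*c*h - 8*c + h^3 - 3*h^2 + 2*h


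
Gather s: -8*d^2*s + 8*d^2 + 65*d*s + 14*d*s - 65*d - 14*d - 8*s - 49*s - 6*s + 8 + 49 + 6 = 8*d^2 - 79*d + s*(-8*d^2 + 79*d - 63) + 63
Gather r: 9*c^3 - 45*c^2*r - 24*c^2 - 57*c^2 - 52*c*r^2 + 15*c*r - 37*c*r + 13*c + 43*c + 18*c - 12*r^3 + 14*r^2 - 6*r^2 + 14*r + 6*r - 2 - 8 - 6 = 9*c^3 - 81*c^2 + 74*c - 12*r^3 + r^2*(8 - 52*c) + r*(-45*c^2 - 22*c + 20) - 16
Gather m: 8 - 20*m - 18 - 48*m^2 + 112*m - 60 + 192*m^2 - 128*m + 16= 144*m^2 - 36*m - 54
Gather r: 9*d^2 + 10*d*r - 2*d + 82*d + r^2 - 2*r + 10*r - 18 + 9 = 9*d^2 + 80*d + r^2 + r*(10*d + 8) - 9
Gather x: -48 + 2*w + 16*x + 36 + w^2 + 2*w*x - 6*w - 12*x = w^2 - 4*w + x*(2*w + 4) - 12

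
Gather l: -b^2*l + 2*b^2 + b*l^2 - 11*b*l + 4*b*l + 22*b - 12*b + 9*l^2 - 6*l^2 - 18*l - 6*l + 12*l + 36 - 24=2*b^2 + 10*b + l^2*(b + 3) + l*(-b^2 - 7*b - 12) + 12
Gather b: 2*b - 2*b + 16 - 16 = 0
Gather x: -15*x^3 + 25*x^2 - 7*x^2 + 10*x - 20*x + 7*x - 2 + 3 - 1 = -15*x^3 + 18*x^2 - 3*x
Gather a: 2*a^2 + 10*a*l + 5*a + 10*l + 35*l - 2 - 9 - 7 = 2*a^2 + a*(10*l + 5) + 45*l - 18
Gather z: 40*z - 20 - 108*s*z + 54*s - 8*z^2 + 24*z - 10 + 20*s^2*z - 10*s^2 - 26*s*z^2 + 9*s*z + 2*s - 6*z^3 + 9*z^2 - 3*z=-10*s^2 + 56*s - 6*z^3 + z^2*(1 - 26*s) + z*(20*s^2 - 99*s + 61) - 30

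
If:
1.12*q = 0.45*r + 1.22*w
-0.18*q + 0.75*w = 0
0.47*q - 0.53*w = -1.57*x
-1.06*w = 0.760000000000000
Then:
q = -2.99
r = -5.49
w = -0.72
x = 0.65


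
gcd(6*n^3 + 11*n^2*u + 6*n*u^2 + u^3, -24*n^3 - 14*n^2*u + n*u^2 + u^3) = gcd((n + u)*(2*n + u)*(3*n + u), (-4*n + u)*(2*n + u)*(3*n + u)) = 6*n^2 + 5*n*u + u^2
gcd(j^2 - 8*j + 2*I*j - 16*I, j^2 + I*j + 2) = j + 2*I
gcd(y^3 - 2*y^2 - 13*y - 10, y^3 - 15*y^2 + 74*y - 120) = y - 5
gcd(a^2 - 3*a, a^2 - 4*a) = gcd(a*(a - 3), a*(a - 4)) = a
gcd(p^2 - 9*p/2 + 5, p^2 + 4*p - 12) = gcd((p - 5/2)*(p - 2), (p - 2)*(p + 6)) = p - 2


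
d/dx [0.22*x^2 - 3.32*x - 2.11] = 0.44*x - 3.32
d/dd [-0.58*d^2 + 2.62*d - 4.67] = 2.62 - 1.16*d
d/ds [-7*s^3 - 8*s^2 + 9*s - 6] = -21*s^2 - 16*s + 9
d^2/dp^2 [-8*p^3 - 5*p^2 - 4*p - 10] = -48*p - 10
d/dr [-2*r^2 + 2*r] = 2 - 4*r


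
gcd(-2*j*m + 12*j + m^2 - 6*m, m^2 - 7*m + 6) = m - 6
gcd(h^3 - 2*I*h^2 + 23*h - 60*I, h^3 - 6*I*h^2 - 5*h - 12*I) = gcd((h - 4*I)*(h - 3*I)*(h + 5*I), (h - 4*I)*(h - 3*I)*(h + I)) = h^2 - 7*I*h - 12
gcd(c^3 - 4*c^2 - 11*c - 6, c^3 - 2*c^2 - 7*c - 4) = c^2 + 2*c + 1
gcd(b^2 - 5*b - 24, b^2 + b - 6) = b + 3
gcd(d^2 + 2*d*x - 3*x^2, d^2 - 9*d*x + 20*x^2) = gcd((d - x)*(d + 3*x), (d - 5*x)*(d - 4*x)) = 1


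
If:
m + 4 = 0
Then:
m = -4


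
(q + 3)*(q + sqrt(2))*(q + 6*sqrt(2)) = q^3 + 3*q^2 + 7*sqrt(2)*q^2 + 12*q + 21*sqrt(2)*q + 36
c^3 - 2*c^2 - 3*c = c*(c - 3)*(c + 1)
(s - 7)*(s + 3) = s^2 - 4*s - 21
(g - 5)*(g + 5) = g^2 - 25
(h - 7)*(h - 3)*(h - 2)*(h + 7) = h^4 - 5*h^3 - 43*h^2 + 245*h - 294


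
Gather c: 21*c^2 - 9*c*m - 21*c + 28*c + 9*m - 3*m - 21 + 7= 21*c^2 + c*(7 - 9*m) + 6*m - 14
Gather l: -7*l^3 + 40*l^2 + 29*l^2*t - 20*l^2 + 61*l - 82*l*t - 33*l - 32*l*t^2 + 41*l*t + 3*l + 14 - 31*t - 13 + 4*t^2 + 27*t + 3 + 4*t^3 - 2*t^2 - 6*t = -7*l^3 + l^2*(29*t + 20) + l*(-32*t^2 - 41*t + 31) + 4*t^3 + 2*t^2 - 10*t + 4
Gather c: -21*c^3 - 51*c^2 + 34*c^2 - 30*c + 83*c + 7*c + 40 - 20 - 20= -21*c^3 - 17*c^2 + 60*c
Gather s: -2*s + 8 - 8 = -2*s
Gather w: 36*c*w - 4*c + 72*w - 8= -4*c + w*(36*c + 72) - 8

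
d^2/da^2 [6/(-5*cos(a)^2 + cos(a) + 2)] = 6*(-100*sin(a)^4 + 91*sin(a)^2 - 67*cos(a)/4 + 15*cos(3*a)/4 + 31)/(5*sin(a)^2 + cos(a) - 3)^3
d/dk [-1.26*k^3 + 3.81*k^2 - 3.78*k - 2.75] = -3.78*k^2 + 7.62*k - 3.78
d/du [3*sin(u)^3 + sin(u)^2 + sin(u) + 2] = (9*sin(u)^2 + 2*sin(u) + 1)*cos(u)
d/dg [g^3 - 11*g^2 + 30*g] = 3*g^2 - 22*g + 30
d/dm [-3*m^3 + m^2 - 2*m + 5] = -9*m^2 + 2*m - 2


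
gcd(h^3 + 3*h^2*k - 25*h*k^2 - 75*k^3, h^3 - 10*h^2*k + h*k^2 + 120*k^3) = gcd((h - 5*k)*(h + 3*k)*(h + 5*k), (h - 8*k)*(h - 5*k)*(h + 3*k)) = h^2 - 2*h*k - 15*k^2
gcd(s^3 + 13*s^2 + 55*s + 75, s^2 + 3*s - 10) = s + 5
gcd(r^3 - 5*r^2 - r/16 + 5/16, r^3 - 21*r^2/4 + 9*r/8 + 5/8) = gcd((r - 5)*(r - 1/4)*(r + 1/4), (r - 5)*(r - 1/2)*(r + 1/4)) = r^2 - 19*r/4 - 5/4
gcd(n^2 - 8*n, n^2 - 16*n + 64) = n - 8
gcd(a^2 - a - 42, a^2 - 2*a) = 1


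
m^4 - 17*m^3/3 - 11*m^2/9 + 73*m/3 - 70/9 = (m - 5)*(m - 7/3)*(m - 1/3)*(m + 2)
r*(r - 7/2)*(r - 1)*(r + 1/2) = r^4 - 4*r^3 + 5*r^2/4 + 7*r/4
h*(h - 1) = h^2 - h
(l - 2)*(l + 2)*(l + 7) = l^3 + 7*l^2 - 4*l - 28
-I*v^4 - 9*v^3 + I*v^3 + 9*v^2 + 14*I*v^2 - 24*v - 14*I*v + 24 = (v - 6*I)*(v - 4*I)*(v + I)*(-I*v + I)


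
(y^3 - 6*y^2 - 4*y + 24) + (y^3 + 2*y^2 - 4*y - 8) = 2*y^3 - 4*y^2 - 8*y + 16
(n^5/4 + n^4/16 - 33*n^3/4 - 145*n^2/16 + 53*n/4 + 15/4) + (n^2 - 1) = n^5/4 + n^4/16 - 33*n^3/4 - 129*n^2/16 + 53*n/4 + 11/4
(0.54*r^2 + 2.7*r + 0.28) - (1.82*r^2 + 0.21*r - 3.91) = -1.28*r^2 + 2.49*r + 4.19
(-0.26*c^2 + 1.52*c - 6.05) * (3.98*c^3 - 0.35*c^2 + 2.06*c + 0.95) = -1.0348*c^5 + 6.1406*c^4 - 25.1466*c^3 + 5.0017*c^2 - 11.019*c - 5.7475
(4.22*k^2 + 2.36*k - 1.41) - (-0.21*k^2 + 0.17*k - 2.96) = 4.43*k^2 + 2.19*k + 1.55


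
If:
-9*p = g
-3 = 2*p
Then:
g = 27/2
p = -3/2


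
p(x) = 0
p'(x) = 0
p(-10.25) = 0.00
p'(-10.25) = 0.00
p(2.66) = 0.00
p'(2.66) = 0.00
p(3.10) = 0.00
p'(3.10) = 0.00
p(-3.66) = 0.00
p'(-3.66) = 0.00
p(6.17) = 0.00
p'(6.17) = 0.00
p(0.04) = 0.00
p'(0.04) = 0.00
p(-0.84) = 0.00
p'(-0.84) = 0.00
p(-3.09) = 0.00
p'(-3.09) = 0.00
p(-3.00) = 0.00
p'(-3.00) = 0.00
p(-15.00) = 0.00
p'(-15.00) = 0.00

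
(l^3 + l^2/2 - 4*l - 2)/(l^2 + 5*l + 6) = (l^2 - 3*l/2 - 1)/(l + 3)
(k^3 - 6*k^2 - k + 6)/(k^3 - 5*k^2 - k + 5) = (k - 6)/(k - 5)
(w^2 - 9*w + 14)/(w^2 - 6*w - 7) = (w - 2)/(w + 1)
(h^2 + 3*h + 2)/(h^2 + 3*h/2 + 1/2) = 2*(h + 2)/(2*h + 1)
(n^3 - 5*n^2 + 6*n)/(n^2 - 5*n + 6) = n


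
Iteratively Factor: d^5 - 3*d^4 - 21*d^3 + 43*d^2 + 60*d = (d - 5)*(d^4 + 2*d^3 - 11*d^2 - 12*d) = (d - 5)*(d + 4)*(d^3 - 2*d^2 - 3*d) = d*(d - 5)*(d + 4)*(d^2 - 2*d - 3) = d*(d - 5)*(d - 3)*(d + 4)*(d + 1)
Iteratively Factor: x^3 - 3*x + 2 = (x + 2)*(x^2 - 2*x + 1) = (x - 1)*(x + 2)*(x - 1)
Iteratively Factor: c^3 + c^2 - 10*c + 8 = (c - 1)*(c^2 + 2*c - 8) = (c - 2)*(c - 1)*(c + 4)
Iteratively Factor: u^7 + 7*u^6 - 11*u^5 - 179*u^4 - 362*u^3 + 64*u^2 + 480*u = (u - 1)*(u^6 + 8*u^5 - 3*u^4 - 182*u^3 - 544*u^2 - 480*u) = (u - 1)*(u + 4)*(u^5 + 4*u^4 - 19*u^3 - 106*u^2 - 120*u) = (u - 1)*(u + 3)*(u + 4)*(u^4 + u^3 - 22*u^2 - 40*u) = (u - 1)*(u + 3)*(u + 4)^2*(u^3 - 3*u^2 - 10*u) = u*(u - 1)*(u + 3)*(u + 4)^2*(u^2 - 3*u - 10) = u*(u - 1)*(u + 2)*(u + 3)*(u + 4)^2*(u - 5)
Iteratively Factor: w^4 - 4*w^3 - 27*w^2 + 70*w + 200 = (w - 5)*(w^3 + w^2 - 22*w - 40) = (w - 5)*(w + 4)*(w^2 - 3*w - 10) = (w - 5)^2*(w + 4)*(w + 2)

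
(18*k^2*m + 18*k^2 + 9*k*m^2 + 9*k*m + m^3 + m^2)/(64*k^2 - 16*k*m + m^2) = (18*k^2*m + 18*k^2 + 9*k*m^2 + 9*k*m + m^3 + m^2)/(64*k^2 - 16*k*m + m^2)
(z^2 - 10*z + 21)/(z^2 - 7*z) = (z - 3)/z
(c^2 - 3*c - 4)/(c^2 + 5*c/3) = 3*(c^2 - 3*c - 4)/(c*(3*c + 5))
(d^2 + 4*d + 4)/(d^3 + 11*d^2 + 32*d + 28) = 1/(d + 7)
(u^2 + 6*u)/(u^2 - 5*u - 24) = u*(u + 6)/(u^2 - 5*u - 24)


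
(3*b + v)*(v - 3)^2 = 3*b*v^2 - 18*b*v + 27*b + v^3 - 6*v^2 + 9*v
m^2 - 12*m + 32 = (m - 8)*(m - 4)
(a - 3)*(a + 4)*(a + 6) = a^3 + 7*a^2 - 6*a - 72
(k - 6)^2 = k^2 - 12*k + 36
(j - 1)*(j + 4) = j^2 + 3*j - 4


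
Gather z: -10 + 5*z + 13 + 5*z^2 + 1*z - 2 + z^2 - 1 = 6*z^2 + 6*z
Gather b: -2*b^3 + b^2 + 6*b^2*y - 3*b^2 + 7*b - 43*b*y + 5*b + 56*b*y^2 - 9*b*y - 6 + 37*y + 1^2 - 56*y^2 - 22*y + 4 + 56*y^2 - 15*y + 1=-2*b^3 + b^2*(6*y - 2) + b*(56*y^2 - 52*y + 12)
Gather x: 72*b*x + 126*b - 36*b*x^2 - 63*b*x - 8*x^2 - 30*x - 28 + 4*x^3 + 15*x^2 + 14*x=126*b + 4*x^3 + x^2*(7 - 36*b) + x*(9*b - 16) - 28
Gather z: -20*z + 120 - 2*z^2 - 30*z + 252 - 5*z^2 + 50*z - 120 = 252 - 7*z^2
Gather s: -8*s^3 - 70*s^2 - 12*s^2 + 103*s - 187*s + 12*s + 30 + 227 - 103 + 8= -8*s^3 - 82*s^2 - 72*s + 162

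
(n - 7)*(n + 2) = n^2 - 5*n - 14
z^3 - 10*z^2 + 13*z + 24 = (z - 8)*(z - 3)*(z + 1)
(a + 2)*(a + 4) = a^2 + 6*a + 8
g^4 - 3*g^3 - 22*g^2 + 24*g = g*(g - 6)*(g - 1)*(g + 4)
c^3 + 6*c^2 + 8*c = c*(c + 2)*(c + 4)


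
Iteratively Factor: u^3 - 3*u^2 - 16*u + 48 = (u - 3)*(u^2 - 16) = (u - 4)*(u - 3)*(u + 4)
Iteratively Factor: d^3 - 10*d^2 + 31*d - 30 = (d - 5)*(d^2 - 5*d + 6) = (d - 5)*(d - 3)*(d - 2)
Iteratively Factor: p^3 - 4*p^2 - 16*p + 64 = (p + 4)*(p^2 - 8*p + 16) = (p - 4)*(p + 4)*(p - 4)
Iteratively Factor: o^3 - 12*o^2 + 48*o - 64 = (o - 4)*(o^2 - 8*o + 16) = (o - 4)^2*(o - 4)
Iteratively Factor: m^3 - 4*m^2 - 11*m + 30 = (m - 5)*(m^2 + m - 6) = (m - 5)*(m - 2)*(m + 3)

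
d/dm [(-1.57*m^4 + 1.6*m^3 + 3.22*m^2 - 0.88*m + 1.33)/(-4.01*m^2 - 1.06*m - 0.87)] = (12.5914*m^5 - 1.4234*m^4 + 2.0716*m^3 - 11.118*m^2 + 5.0638*m + 2.1754)/(16.0801*m^4 + 8.5012*m^3 + 8.101*m^2 + 1.8444*m + 0.7569)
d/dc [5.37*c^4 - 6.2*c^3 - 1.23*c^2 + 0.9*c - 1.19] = 21.48*c^3 - 18.6*c^2 - 2.46*c + 0.9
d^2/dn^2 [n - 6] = 0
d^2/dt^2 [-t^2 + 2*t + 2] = -2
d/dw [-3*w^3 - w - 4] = -9*w^2 - 1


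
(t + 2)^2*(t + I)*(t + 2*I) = t^4 + 4*t^3 + 3*I*t^3 + 2*t^2 + 12*I*t^2 - 8*t + 12*I*t - 8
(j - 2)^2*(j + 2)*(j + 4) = j^4 + 2*j^3 - 12*j^2 - 8*j + 32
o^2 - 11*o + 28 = (o - 7)*(o - 4)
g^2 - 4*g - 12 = (g - 6)*(g + 2)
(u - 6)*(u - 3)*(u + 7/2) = u^3 - 11*u^2/2 - 27*u/2 + 63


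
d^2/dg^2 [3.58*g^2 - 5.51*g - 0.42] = 7.16000000000000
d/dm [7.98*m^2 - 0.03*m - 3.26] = 15.96*m - 0.03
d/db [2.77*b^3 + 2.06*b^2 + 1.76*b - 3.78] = 8.31*b^2 + 4.12*b + 1.76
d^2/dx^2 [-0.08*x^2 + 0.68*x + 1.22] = -0.160000000000000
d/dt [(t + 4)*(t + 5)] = 2*t + 9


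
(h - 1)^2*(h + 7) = h^3 + 5*h^2 - 13*h + 7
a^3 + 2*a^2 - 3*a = a*(a - 1)*(a + 3)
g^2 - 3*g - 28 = (g - 7)*(g + 4)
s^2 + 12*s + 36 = (s + 6)^2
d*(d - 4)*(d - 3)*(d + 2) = d^4 - 5*d^3 - 2*d^2 + 24*d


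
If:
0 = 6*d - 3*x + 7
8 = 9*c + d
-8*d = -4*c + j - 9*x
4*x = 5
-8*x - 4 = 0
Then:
No Solution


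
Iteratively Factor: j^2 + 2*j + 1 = (j + 1)*(j + 1)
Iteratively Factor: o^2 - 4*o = (o - 4)*(o)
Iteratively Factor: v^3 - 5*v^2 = (v)*(v^2 - 5*v) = v*(v - 5)*(v)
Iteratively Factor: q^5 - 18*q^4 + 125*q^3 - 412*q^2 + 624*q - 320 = (q - 4)*(q^4 - 14*q^3 + 69*q^2 - 136*q + 80) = (q - 4)^2*(q^3 - 10*q^2 + 29*q - 20) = (q - 4)^2*(q - 1)*(q^2 - 9*q + 20) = (q - 4)^3*(q - 1)*(q - 5)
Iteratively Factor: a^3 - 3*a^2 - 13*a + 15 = (a - 5)*(a^2 + 2*a - 3) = (a - 5)*(a - 1)*(a + 3)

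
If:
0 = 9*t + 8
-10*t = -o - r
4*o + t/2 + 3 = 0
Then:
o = -23/36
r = -33/4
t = -8/9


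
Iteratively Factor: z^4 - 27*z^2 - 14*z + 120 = (z - 5)*(z^3 + 5*z^2 - 2*z - 24) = (z - 5)*(z + 4)*(z^2 + z - 6) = (z - 5)*(z - 2)*(z + 4)*(z + 3)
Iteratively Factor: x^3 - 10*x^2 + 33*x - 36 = (x - 3)*(x^2 - 7*x + 12) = (x - 3)^2*(x - 4)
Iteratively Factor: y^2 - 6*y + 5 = (y - 1)*(y - 5)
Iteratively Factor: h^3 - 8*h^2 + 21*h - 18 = (h - 3)*(h^2 - 5*h + 6) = (h - 3)^2*(h - 2)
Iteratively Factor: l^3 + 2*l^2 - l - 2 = (l - 1)*(l^2 + 3*l + 2) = (l - 1)*(l + 1)*(l + 2)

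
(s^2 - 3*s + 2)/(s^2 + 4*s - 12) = (s - 1)/(s + 6)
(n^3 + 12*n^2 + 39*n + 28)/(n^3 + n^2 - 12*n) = (n^2 + 8*n + 7)/(n*(n - 3))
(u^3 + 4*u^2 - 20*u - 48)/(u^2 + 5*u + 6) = (u^2 + 2*u - 24)/(u + 3)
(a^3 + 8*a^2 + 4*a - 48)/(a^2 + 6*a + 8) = (a^2 + 4*a - 12)/(a + 2)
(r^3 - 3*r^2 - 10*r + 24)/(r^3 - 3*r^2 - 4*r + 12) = (r^2 - r - 12)/(r^2 - r - 6)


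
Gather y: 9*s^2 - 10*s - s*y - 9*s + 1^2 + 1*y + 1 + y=9*s^2 - 19*s + y*(2 - s) + 2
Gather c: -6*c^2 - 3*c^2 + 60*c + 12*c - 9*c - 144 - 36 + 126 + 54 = -9*c^2 + 63*c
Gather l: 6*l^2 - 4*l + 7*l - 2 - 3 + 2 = 6*l^2 + 3*l - 3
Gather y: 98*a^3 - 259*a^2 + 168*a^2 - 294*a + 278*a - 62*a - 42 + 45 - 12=98*a^3 - 91*a^2 - 78*a - 9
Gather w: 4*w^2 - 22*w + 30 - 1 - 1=4*w^2 - 22*w + 28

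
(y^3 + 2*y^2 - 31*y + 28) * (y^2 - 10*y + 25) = y^5 - 8*y^4 - 26*y^3 + 388*y^2 - 1055*y + 700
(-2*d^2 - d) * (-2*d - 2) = 4*d^3 + 6*d^2 + 2*d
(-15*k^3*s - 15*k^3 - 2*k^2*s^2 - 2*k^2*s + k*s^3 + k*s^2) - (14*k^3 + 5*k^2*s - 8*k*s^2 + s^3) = -15*k^3*s - 29*k^3 - 2*k^2*s^2 - 7*k^2*s + k*s^3 + 9*k*s^2 - s^3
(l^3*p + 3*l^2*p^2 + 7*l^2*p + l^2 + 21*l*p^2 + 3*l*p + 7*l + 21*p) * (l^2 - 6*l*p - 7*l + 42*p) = l^5*p - 3*l^4*p^2 + l^4 - 18*l^3*p^3 - 52*l^3*p + 129*l^2*p^2 - 49*l^2 + 882*l*p^3 + 147*l*p + 882*p^2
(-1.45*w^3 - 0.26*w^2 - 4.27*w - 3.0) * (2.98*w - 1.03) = -4.321*w^4 + 0.7187*w^3 - 12.4568*w^2 - 4.5419*w + 3.09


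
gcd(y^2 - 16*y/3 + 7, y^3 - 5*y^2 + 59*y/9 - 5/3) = y - 3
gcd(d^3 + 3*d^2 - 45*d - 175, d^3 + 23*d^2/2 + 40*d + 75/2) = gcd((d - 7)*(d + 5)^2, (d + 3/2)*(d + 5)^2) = d^2 + 10*d + 25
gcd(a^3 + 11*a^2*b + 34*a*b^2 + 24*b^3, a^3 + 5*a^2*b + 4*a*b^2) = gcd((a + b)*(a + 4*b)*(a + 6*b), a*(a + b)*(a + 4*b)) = a^2 + 5*a*b + 4*b^2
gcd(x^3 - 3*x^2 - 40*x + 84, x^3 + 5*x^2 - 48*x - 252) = x^2 - x - 42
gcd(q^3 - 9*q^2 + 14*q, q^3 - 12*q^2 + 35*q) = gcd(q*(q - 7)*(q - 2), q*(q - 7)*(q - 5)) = q^2 - 7*q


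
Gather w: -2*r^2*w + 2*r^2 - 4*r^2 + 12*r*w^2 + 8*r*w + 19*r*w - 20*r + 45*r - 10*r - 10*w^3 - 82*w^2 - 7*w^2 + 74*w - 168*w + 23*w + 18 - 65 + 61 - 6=-2*r^2 + 15*r - 10*w^3 + w^2*(12*r - 89) + w*(-2*r^2 + 27*r - 71) + 8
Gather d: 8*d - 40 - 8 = 8*d - 48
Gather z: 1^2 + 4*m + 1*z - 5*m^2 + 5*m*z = -5*m^2 + 4*m + z*(5*m + 1) + 1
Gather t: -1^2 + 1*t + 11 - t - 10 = 0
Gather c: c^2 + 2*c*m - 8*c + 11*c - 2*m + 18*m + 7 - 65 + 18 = c^2 + c*(2*m + 3) + 16*m - 40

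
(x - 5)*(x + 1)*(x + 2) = x^3 - 2*x^2 - 13*x - 10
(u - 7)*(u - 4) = u^2 - 11*u + 28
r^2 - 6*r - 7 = (r - 7)*(r + 1)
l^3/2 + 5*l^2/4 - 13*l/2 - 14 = (l/2 + 1)*(l - 7/2)*(l + 4)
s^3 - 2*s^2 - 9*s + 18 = (s - 3)*(s - 2)*(s + 3)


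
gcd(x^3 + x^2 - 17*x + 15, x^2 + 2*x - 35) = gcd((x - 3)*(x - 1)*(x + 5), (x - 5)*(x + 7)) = 1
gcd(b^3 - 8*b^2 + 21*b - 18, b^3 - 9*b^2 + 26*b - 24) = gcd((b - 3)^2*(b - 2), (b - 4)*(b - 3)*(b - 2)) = b^2 - 5*b + 6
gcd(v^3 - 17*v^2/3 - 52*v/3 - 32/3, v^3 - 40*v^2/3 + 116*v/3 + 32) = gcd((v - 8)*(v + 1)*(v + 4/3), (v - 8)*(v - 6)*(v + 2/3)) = v - 8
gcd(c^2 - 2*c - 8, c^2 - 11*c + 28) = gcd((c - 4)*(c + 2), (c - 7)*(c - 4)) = c - 4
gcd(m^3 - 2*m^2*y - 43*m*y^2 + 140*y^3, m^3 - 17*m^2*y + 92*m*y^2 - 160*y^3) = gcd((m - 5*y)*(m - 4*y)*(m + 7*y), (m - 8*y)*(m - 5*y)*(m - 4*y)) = m^2 - 9*m*y + 20*y^2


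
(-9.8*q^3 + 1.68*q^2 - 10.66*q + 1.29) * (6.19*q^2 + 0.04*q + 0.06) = -60.662*q^5 + 10.0072*q^4 - 66.5062*q^3 + 7.6595*q^2 - 0.588*q + 0.0774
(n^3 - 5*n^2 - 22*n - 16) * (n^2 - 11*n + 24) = n^5 - 16*n^4 + 57*n^3 + 106*n^2 - 352*n - 384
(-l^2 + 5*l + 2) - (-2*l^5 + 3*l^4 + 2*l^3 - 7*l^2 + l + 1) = 2*l^5 - 3*l^4 - 2*l^3 + 6*l^2 + 4*l + 1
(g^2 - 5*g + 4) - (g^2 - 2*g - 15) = 19 - 3*g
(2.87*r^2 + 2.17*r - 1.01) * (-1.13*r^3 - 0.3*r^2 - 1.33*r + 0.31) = -3.2431*r^5 - 3.3131*r^4 - 3.3268*r^3 - 1.6934*r^2 + 2.016*r - 0.3131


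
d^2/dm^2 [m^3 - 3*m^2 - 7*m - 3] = 6*m - 6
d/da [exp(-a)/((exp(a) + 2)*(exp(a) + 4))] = (-3*exp(2*a) - 12*exp(a) - 8)*exp(-a)/(exp(4*a) + 12*exp(3*a) + 52*exp(2*a) + 96*exp(a) + 64)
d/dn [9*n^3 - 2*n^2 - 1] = n*(27*n - 4)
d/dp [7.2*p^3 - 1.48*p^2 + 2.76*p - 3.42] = 21.6*p^2 - 2.96*p + 2.76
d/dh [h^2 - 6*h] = 2*h - 6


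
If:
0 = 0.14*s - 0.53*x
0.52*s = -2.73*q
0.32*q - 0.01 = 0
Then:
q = 0.03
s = -0.16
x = -0.04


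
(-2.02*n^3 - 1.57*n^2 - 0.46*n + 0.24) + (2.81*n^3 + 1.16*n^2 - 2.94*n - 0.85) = 0.79*n^3 - 0.41*n^2 - 3.4*n - 0.61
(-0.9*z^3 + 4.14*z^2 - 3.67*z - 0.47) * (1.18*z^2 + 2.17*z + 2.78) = -1.062*z^5 + 2.9322*z^4 + 2.1512*z^3 + 2.9907*z^2 - 11.2225*z - 1.3066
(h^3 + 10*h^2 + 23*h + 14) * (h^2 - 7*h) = h^5 + 3*h^4 - 47*h^3 - 147*h^2 - 98*h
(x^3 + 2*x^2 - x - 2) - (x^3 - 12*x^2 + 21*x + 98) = 14*x^2 - 22*x - 100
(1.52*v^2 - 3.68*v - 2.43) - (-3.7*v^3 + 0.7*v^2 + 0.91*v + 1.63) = 3.7*v^3 + 0.82*v^2 - 4.59*v - 4.06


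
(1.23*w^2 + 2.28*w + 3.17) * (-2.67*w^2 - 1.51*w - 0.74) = -3.2841*w^4 - 7.9449*w^3 - 12.8169*w^2 - 6.4739*w - 2.3458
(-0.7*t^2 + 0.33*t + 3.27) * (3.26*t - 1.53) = -2.282*t^3 + 2.1468*t^2 + 10.1553*t - 5.0031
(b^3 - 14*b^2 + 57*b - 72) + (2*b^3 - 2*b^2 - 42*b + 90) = 3*b^3 - 16*b^2 + 15*b + 18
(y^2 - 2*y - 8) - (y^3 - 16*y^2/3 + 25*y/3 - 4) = -y^3 + 19*y^2/3 - 31*y/3 - 4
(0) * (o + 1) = 0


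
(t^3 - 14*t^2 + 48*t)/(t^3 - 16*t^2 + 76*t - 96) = t/(t - 2)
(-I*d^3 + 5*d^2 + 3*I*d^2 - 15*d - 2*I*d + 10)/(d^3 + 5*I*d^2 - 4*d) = (-I*d^3 + d^2*(5 + 3*I) - d*(15 + 2*I) + 10)/(d*(d^2 + 5*I*d - 4))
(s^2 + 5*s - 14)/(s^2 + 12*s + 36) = (s^2 + 5*s - 14)/(s^2 + 12*s + 36)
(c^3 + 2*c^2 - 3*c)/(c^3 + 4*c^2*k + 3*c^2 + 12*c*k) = (c - 1)/(c + 4*k)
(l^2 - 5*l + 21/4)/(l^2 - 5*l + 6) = (l^2 - 5*l + 21/4)/(l^2 - 5*l + 6)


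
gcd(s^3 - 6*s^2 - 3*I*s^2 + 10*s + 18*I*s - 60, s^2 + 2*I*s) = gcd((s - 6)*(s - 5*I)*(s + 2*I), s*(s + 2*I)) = s + 2*I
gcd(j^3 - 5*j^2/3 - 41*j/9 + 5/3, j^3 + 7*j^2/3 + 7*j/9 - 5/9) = j^2 + 4*j/3 - 5/9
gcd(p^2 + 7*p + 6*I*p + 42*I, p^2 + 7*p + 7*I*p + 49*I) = p + 7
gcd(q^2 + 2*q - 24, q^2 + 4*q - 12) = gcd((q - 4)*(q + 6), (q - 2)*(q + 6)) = q + 6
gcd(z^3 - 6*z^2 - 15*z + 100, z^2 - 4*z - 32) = z + 4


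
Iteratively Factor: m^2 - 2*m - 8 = (m - 4)*(m + 2)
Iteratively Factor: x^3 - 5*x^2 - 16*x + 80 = (x + 4)*(x^2 - 9*x + 20) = (x - 4)*(x + 4)*(x - 5)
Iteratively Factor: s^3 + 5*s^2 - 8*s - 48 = (s + 4)*(s^2 + s - 12) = (s + 4)^2*(s - 3)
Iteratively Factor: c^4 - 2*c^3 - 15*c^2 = (c)*(c^3 - 2*c^2 - 15*c) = c^2*(c^2 - 2*c - 15) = c^2*(c - 5)*(c + 3)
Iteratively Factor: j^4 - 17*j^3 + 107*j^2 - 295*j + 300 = (j - 4)*(j^3 - 13*j^2 + 55*j - 75) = (j - 5)*(j - 4)*(j^2 - 8*j + 15) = (j - 5)^2*(j - 4)*(j - 3)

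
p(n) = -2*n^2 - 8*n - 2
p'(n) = -4*n - 8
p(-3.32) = 2.52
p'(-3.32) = 5.28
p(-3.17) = 3.26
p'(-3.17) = 4.68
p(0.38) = -5.33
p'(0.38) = -9.52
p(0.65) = -8.04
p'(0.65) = -10.60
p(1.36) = -16.58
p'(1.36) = -13.44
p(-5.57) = -19.49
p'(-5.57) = 14.28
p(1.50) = -18.50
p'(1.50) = -14.00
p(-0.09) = -1.30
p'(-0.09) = -7.64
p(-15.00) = -332.00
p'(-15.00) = 52.00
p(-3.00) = 4.00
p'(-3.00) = 4.00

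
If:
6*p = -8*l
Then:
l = -3*p/4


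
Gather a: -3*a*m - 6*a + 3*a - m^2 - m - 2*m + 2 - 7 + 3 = a*(-3*m - 3) - m^2 - 3*m - 2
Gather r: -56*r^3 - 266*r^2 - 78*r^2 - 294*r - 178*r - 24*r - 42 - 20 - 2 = -56*r^3 - 344*r^2 - 496*r - 64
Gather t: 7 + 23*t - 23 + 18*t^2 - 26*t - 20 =18*t^2 - 3*t - 36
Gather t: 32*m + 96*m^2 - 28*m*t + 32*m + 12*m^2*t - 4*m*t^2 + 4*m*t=96*m^2 - 4*m*t^2 + 64*m + t*(12*m^2 - 24*m)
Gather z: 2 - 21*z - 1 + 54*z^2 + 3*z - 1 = 54*z^2 - 18*z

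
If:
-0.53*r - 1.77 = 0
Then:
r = -3.34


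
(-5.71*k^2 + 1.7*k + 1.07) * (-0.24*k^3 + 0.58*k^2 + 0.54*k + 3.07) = 1.3704*k^5 - 3.7198*k^4 - 2.3542*k^3 - 15.9911*k^2 + 5.7968*k + 3.2849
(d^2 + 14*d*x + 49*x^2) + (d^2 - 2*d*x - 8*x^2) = 2*d^2 + 12*d*x + 41*x^2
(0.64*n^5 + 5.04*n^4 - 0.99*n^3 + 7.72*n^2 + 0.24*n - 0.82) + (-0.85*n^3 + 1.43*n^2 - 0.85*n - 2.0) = 0.64*n^5 + 5.04*n^4 - 1.84*n^3 + 9.15*n^2 - 0.61*n - 2.82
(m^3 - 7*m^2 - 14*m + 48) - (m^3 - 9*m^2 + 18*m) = 2*m^2 - 32*m + 48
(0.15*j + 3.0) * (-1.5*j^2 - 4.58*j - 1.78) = -0.225*j^3 - 5.187*j^2 - 14.007*j - 5.34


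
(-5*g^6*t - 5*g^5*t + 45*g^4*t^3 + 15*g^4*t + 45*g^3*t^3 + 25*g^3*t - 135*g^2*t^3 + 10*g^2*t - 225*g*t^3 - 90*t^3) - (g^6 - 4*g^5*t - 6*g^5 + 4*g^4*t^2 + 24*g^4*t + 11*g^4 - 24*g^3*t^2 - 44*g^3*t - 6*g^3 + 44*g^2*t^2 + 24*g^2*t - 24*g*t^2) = -5*g^6*t - g^6 - g^5*t + 6*g^5 + 45*g^4*t^3 - 4*g^4*t^2 - 9*g^4*t - 11*g^4 + 45*g^3*t^3 + 24*g^3*t^2 + 69*g^3*t + 6*g^3 - 135*g^2*t^3 - 44*g^2*t^2 - 14*g^2*t - 225*g*t^3 + 24*g*t^2 - 90*t^3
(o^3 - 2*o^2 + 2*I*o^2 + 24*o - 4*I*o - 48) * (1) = o^3 - 2*o^2 + 2*I*o^2 + 24*o - 4*I*o - 48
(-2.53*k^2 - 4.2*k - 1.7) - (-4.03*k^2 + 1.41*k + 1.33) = 1.5*k^2 - 5.61*k - 3.03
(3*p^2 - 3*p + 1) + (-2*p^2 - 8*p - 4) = p^2 - 11*p - 3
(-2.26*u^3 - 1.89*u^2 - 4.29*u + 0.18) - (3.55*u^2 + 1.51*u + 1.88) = -2.26*u^3 - 5.44*u^2 - 5.8*u - 1.7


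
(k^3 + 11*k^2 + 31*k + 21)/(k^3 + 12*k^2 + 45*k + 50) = (k^3 + 11*k^2 + 31*k + 21)/(k^3 + 12*k^2 + 45*k + 50)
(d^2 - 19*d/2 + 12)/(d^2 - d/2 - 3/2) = (d - 8)/(d + 1)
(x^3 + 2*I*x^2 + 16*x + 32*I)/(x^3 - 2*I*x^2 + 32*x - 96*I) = (x^2 + 6*I*x - 8)/(x^2 + 2*I*x + 24)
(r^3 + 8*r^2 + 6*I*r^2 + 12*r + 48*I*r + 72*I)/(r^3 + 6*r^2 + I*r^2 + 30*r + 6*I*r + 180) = (r + 2)/(r - 5*I)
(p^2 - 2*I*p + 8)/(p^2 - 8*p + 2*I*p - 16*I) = (p - 4*I)/(p - 8)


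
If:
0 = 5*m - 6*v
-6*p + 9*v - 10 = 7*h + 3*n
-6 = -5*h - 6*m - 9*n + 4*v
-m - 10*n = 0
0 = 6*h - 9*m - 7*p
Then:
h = 15838/20795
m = 5160/4159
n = -516/4159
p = -19596/20795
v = 4300/4159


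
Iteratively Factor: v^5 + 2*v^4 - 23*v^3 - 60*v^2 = (v - 5)*(v^4 + 7*v^3 + 12*v^2) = v*(v - 5)*(v^3 + 7*v^2 + 12*v) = v*(v - 5)*(v + 3)*(v^2 + 4*v) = v^2*(v - 5)*(v + 3)*(v + 4)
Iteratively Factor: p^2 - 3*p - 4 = (p + 1)*(p - 4)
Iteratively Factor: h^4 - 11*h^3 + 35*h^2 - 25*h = (h)*(h^3 - 11*h^2 + 35*h - 25) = h*(h - 1)*(h^2 - 10*h + 25) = h*(h - 5)*(h - 1)*(h - 5)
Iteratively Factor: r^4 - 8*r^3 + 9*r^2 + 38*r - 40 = (r + 2)*(r^3 - 10*r^2 + 29*r - 20) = (r - 4)*(r + 2)*(r^2 - 6*r + 5) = (r - 5)*(r - 4)*(r + 2)*(r - 1)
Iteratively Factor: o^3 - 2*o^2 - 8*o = (o + 2)*(o^2 - 4*o) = o*(o + 2)*(o - 4)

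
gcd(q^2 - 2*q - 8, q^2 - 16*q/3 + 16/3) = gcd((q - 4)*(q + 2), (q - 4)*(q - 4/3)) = q - 4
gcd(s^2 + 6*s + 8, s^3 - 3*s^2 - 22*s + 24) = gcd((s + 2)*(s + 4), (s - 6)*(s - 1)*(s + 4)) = s + 4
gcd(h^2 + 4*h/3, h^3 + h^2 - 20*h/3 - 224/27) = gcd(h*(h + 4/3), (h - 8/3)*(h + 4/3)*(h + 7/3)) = h + 4/3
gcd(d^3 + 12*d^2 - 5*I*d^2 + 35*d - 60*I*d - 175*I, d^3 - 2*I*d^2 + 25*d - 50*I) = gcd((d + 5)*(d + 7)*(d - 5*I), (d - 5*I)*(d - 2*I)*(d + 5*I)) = d - 5*I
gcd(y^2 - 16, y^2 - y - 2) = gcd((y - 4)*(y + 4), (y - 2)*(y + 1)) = 1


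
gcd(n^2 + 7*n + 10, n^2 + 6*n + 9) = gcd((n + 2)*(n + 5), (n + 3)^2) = 1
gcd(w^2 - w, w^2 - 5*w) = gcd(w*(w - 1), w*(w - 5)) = w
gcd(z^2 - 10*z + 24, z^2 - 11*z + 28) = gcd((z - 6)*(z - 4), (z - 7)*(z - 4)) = z - 4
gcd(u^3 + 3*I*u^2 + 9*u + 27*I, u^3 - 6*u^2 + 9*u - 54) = u^2 + 9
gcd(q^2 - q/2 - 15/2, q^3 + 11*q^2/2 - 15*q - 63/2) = q - 3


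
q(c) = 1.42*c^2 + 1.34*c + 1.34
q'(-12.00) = -32.74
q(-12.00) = 189.74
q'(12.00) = 35.42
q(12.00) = 221.90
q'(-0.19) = 0.80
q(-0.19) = 1.14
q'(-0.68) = -0.59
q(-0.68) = 1.09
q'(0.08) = 1.57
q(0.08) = 1.46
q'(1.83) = 6.54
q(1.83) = 8.55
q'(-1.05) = -1.64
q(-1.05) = 1.50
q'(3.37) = 10.91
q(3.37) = 21.98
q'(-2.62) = -6.10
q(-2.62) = 7.58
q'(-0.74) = -0.76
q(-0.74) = 1.13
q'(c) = 2.84*c + 1.34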